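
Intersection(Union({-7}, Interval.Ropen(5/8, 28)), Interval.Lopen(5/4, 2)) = Interval.Lopen(5/4, 2)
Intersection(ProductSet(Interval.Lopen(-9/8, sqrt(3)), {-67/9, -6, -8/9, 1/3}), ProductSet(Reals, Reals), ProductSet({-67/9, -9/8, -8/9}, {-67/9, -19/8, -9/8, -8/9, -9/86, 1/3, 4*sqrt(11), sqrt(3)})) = ProductSet({-8/9}, {-67/9, -8/9, 1/3})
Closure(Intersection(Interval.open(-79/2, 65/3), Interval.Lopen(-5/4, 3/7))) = Interval(-5/4, 3/7)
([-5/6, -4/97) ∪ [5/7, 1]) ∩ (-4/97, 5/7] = {5/7}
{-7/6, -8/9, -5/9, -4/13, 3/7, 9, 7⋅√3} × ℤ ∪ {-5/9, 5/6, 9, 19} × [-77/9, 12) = ({-5/9, 5/6, 9, 19} × [-77/9, 12)) ∪ ({-7/6, -8/9, -5/9, -4/13, 3/7, 9, 7⋅√3} × ℤ)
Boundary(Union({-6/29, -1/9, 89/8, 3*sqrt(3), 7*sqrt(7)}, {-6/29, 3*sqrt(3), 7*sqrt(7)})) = {-6/29, -1/9, 89/8, 3*sqrt(3), 7*sqrt(7)}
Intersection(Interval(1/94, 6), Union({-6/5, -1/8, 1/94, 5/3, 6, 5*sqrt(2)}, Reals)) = Interval(1/94, 6)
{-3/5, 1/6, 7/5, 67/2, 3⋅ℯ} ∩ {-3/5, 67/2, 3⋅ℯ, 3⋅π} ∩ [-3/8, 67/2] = {67/2, 3⋅ℯ}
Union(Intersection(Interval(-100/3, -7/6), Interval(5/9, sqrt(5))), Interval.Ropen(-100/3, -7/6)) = Interval.Ropen(-100/3, -7/6)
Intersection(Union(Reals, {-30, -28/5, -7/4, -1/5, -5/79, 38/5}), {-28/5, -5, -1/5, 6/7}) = {-28/5, -5, -1/5, 6/7}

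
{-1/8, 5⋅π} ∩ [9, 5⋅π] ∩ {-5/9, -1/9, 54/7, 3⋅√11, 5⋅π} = {5⋅π}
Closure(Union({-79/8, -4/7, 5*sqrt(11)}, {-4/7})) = {-79/8, -4/7, 5*sqrt(11)}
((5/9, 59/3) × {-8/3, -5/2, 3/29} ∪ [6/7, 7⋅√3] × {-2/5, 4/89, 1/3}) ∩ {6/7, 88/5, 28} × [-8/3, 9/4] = ({6/7} × {-2/5, 4/89, 1/3}) ∪ ({6/7, 88/5} × {-8/3, -5/2, 3/29})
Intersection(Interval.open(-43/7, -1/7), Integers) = Range(-6, 0, 1)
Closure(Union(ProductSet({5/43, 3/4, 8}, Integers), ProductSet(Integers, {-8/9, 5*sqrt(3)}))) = Union(ProductSet({5/43, 3/4, 8}, Integers), ProductSet(Integers, {-8/9, 5*sqrt(3)}))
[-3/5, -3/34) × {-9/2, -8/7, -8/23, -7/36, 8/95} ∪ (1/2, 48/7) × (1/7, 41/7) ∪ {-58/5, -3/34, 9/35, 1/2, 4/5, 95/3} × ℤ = ({-58/5, -3/34, 9/35, 1/2, 4/5, 95/3} × ℤ) ∪ ((1/2, 48/7) × (1/7, 41/7)) ∪ ([-3/5, -3/34) × {-9/2, -8/7, -8/23, -7/36, 8/95})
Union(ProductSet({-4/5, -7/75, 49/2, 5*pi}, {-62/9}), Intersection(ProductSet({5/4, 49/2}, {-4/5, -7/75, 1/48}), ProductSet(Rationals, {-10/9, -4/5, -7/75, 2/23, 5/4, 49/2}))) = Union(ProductSet({5/4, 49/2}, {-4/5, -7/75}), ProductSet({-4/5, -7/75, 49/2, 5*pi}, {-62/9}))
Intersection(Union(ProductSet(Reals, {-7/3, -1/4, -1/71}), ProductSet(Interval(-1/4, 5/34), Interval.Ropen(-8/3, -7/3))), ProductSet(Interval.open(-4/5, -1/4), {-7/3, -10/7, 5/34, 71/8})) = ProductSet(Interval.open(-4/5, -1/4), {-7/3})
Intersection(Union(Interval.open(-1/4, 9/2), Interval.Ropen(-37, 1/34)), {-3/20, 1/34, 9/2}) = {-3/20, 1/34}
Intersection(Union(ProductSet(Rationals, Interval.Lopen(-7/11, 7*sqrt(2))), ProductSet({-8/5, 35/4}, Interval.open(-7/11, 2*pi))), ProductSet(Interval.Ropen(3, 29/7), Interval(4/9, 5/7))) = ProductSet(Intersection(Interval.Ropen(3, 29/7), Rationals), Interval(4/9, 5/7))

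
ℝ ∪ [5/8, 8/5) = (-∞, ∞)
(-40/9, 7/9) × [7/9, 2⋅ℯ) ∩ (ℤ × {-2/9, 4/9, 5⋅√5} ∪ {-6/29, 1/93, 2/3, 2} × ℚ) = {-6/29, 1/93, 2/3} × (ℚ ∩ [7/9, 2⋅ℯ))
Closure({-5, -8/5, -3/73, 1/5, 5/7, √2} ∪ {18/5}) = {-5, -8/5, -3/73, 1/5, 5/7, 18/5, √2}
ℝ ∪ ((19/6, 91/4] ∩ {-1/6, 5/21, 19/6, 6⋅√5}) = ℝ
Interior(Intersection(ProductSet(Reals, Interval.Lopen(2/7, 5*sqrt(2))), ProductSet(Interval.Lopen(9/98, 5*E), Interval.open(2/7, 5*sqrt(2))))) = ProductSet(Interval.open(9/98, 5*E), Interval.open(2/7, 5*sqrt(2)))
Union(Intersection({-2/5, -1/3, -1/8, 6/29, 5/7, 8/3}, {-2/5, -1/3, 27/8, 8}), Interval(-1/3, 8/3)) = Union({-2/5}, Interval(-1/3, 8/3))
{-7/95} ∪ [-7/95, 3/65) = [-7/95, 3/65)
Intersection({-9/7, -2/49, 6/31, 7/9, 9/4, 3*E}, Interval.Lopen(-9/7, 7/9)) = {-2/49, 6/31, 7/9}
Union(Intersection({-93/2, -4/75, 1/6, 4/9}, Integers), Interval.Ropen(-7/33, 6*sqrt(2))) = Interval.Ropen(-7/33, 6*sqrt(2))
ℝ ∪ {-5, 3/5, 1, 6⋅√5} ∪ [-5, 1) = (-∞, ∞)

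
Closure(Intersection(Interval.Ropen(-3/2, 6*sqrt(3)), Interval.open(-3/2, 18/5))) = Interval(-3/2, 18/5)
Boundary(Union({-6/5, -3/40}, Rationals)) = Reals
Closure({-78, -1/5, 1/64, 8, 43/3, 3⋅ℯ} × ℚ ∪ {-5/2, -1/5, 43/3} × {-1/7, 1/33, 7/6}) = ({-5/2, -1/5, 43/3} × {-1/7, 1/33, 7/6}) ∪ ({-78, -1/5, 1/64, 8, 43/3, 3⋅ℯ} × ℝ)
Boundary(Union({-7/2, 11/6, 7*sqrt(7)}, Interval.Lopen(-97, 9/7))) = {-97, 9/7, 11/6, 7*sqrt(7)}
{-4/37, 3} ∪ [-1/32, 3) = {-4/37} ∪ [-1/32, 3]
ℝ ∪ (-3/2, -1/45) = (-∞, ∞)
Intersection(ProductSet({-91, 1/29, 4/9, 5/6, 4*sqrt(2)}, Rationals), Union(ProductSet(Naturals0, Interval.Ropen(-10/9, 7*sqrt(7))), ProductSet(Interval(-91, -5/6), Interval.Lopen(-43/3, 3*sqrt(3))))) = ProductSet({-91}, Intersection(Interval.Lopen(-43/3, 3*sqrt(3)), Rationals))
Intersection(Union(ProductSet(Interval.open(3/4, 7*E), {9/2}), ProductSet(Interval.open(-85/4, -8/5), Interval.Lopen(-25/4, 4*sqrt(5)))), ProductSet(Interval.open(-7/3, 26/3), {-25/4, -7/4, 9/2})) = Union(ProductSet(Interval.open(-7/3, -8/5), {-7/4, 9/2}), ProductSet(Interval.open(3/4, 26/3), {9/2}))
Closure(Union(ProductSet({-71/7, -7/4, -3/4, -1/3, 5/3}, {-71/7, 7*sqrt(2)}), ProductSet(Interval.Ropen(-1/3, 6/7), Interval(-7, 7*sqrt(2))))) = Union(ProductSet({-71/7, -7/4, -3/4, -1/3, 5/3}, {-71/7, 7*sqrt(2)}), ProductSet(Interval(-1/3, 6/7), Interval(-7, 7*sqrt(2))))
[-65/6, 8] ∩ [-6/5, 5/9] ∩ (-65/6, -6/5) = ∅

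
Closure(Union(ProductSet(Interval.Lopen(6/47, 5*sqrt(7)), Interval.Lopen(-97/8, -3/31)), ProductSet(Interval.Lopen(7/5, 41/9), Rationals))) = Union(ProductSet({6/47, 5*sqrt(7)}, Interval(-97/8, -3/31)), ProductSet(Interval(6/47, 5*sqrt(7)), {-97/8, -3/31}), ProductSet(Interval.Lopen(6/47, 5*sqrt(7)), Interval.Lopen(-97/8, -3/31)), ProductSet(Interval(7/5, 41/9), Union(Interval(-oo, -97/8), Interval(-3/31, oo))), ProductSet(Interval.Lopen(7/5, 41/9), Rationals))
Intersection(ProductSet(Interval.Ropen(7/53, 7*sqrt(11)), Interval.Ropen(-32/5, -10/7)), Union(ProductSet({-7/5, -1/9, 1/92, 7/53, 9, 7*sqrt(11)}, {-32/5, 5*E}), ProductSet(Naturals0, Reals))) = Union(ProductSet({7/53, 9}, {-32/5}), ProductSet(Range(1, 24, 1), Interval.Ropen(-32/5, -10/7)))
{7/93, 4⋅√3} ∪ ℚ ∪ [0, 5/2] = ℚ ∪ [0, 5/2] ∪ {4⋅√3}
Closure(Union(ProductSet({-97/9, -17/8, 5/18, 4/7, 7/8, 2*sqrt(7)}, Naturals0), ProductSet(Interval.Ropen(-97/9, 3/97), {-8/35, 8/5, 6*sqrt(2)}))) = Union(ProductSet({-97/9, -17/8, 5/18, 4/7, 7/8, 2*sqrt(7)}, Naturals0), ProductSet(Interval(-97/9, 3/97), {-8/35, 8/5, 6*sqrt(2)}))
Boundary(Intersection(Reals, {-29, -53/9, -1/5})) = {-29, -53/9, -1/5}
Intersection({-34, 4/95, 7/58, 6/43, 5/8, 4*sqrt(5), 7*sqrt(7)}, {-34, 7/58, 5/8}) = {-34, 7/58, 5/8}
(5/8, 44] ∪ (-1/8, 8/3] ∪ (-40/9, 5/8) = (-40/9, 44]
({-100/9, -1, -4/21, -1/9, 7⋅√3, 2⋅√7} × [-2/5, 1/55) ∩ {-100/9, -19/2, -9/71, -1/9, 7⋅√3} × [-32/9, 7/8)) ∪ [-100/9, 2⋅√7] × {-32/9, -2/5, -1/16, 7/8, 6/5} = ({-100/9, -1/9, 7⋅√3} × [-2/5, 1/55)) ∪ ([-100/9, 2⋅√7] × {-32/9, -2/5, -1/16, 7/8, 6/5})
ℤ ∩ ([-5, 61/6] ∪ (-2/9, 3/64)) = {-5, -4, …, 10}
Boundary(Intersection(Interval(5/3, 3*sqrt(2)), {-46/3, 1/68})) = EmptySet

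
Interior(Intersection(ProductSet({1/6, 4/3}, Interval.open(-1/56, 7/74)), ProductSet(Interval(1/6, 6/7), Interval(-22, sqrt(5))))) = EmptySet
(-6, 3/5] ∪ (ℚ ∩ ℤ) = ℤ ∪ [-6, 3/5]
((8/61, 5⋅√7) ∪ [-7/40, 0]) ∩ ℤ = {0} ∪ {1, 2, …, 13}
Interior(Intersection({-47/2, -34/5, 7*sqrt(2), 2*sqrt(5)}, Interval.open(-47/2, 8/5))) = EmptySet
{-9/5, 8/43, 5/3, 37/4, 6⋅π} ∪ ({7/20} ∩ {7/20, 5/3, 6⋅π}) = {-9/5, 8/43, 7/20, 5/3, 37/4, 6⋅π}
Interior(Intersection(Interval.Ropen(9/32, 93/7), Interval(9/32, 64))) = Interval.open(9/32, 93/7)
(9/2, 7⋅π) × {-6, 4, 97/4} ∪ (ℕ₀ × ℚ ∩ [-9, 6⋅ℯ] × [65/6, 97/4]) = ((9/2, 7⋅π) × {-6, 4, 97/4}) ∪ ({0, 1, …, 16} × (ℚ ∩ [65/6, 97/4]))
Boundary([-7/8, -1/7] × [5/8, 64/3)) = ({-7/8, -1/7} × [5/8, 64/3]) ∪ ([-7/8, -1/7] × {5/8, 64/3})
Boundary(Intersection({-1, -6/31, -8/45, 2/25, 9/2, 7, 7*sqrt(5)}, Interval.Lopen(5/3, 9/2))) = {9/2}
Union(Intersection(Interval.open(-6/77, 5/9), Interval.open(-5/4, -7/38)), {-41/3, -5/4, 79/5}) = {-41/3, -5/4, 79/5}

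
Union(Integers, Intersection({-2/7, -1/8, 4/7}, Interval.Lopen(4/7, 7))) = Integers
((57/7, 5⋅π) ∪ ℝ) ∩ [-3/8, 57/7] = [-3/8, 57/7]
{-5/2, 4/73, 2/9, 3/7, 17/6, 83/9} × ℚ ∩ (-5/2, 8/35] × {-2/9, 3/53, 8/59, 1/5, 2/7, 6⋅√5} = {4/73, 2/9} × {-2/9, 3/53, 8/59, 1/5, 2/7}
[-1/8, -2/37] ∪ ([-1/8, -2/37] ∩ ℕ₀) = [-1/8, -2/37]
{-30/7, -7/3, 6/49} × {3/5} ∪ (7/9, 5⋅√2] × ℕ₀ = ({-30/7, -7/3, 6/49} × {3/5}) ∪ ((7/9, 5⋅√2] × ℕ₀)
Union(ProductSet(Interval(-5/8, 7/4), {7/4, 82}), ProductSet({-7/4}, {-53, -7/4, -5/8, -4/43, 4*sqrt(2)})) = Union(ProductSet({-7/4}, {-53, -7/4, -5/8, -4/43, 4*sqrt(2)}), ProductSet(Interval(-5/8, 7/4), {7/4, 82}))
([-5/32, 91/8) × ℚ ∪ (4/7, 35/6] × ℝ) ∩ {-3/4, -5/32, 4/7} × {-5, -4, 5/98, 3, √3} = {-5/32, 4/7} × {-5, -4, 5/98, 3}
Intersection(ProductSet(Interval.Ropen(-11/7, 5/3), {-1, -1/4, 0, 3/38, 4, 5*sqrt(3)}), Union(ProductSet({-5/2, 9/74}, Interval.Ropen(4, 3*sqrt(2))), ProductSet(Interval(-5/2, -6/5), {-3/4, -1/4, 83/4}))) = Union(ProductSet({9/74}, {4}), ProductSet(Interval(-11/7, -6/5), {-1/4}))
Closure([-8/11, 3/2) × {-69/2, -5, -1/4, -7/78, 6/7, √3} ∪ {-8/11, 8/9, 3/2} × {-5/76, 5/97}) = ({-8/11, 8/9, 3/2} × {-5/76, 5/97}) ∪ ([-8/11, 3/2] × {-69/2, -5, -1/4, -7/78, 6/7, √3})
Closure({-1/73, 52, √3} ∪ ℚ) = ℝ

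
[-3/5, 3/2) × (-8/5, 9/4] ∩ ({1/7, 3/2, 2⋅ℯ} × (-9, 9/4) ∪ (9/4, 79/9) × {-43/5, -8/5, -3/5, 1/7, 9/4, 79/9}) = {1/7} × (-8/5, 9/4)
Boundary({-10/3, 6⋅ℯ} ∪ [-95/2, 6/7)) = {-95/2, 6/7, 6⋅ℯ}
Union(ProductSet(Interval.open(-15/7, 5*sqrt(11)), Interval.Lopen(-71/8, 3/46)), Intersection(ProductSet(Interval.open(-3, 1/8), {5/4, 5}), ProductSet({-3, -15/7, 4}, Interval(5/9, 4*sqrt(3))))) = Union(ProductSet({-15/7}, {5/4, 5}), ProductSet(Interval.open(-15/7, 5*sqrt(11)), Interval.Lopen(-71/8, 3/46)))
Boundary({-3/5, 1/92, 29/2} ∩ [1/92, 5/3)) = {1/92}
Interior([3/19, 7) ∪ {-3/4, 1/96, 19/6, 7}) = (3/19, 7)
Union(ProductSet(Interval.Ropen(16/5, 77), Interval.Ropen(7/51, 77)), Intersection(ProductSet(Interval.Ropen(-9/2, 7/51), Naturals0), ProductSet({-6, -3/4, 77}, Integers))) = Union(ProductSet({-3/4}, Naturals0), ProductSet(Interval.Ropen(16/5, 77), Interval.Ropen(7/51, 77)))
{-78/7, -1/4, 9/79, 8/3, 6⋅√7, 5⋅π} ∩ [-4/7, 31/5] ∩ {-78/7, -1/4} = {-1/4}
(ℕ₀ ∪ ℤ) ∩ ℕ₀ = ℕ₀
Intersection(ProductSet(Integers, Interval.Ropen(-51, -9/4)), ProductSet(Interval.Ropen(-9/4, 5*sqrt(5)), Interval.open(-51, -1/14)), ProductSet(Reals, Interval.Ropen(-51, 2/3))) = ProductSet(Range(-2, 12, 1), Interval.open(-51, -9/4))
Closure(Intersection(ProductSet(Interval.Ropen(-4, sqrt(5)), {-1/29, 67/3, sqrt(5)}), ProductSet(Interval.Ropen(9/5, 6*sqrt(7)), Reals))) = ProductSet(Interval(9/5, sqrt(5)), {-1/29, 67/3, sqrt(5)})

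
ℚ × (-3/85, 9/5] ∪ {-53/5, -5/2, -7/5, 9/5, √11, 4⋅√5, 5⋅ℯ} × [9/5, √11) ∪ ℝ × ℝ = ℝ × ℝ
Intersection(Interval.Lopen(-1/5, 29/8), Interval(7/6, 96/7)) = Interval(7/6, 29/8)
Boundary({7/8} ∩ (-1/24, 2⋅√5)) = {7/8}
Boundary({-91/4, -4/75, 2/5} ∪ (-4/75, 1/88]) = {-91/4, -4/75, 1/88, 2/5}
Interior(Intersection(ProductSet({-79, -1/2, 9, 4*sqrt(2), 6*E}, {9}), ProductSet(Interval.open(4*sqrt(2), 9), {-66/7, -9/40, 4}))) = EmptySet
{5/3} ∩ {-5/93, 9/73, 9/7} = ∅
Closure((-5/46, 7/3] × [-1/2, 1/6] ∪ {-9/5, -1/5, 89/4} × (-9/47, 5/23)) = ({-9/5, -1/5, 89/4} × [-9/47, 5/23]) ∪ ([-5/46, 7/3] × [-1/2, 1/6])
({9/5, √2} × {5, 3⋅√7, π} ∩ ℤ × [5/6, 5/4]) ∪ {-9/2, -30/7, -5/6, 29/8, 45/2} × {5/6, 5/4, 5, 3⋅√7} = {-9/2, -30/7, -5/6, 29/8, 45/2} × {5/6, 5/4, 5, 3⋅√7}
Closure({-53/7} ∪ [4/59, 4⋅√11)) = {-53/7} ∪ [4/59, 4⋅√11]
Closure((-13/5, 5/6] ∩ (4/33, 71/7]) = [4/33, 5/6]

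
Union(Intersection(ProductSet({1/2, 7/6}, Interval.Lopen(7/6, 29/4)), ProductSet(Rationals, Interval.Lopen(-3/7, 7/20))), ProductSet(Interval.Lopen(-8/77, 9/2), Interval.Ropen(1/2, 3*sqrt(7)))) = ProductSet(Interval.Lopen(-8/77, 9/2), Interval.Ropen(1/2, 3*sqrt(7)))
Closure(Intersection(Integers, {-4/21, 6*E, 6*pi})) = EmptySet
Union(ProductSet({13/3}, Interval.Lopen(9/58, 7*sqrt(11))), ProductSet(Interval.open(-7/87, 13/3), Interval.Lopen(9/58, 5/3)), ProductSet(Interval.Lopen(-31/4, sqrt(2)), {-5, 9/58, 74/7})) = Union(ProductSet({13/3}, Interval.Lopen(9/58, 7*sqrt(11))), ProductSet(Interval.Lopen(-31/4, sqrt(2)), {-5, 9/58, 74/7}), ProductSet(Interval.open(-7/87, 13/3), Interval.Lopen(9/58, 5/3)))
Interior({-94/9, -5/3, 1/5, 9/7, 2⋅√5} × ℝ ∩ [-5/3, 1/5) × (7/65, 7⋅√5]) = ∅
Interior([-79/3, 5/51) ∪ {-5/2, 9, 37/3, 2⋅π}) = (-79/3, 5/51)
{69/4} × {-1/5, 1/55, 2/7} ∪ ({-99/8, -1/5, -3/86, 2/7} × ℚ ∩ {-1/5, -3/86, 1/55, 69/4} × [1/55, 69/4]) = ({69/4} × {-1/5, 1/55, 2/7}) ∪ ({-1/5, -3/86} × (ℚ ∩ [1/55, 69/4]))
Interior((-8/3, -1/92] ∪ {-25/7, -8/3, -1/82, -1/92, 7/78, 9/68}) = (-8/3, -1/92)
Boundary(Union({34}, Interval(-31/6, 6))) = {-31/6, 6, 34}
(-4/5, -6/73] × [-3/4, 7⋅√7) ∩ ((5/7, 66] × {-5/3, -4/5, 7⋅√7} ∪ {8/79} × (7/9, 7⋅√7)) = ∅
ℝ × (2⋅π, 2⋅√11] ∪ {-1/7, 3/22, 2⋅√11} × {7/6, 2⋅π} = (ℝ × (2⋅π, 2⋅√11]) ∪ ({-1/7, 3/22, 2⋅√11} × {7/6, 2⋅π})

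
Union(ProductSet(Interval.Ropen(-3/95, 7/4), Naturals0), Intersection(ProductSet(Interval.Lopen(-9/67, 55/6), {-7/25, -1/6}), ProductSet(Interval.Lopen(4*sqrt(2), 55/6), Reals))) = Union(ProductSet(Interval.Ropen(-3/95, 7/4), Naturals0), ProductSet(Interval.Lopen(4*sqrt(2), 55/6), {-7/25, -1/6}))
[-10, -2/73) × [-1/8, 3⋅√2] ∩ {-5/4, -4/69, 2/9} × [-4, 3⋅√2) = {-5/4, -4/69} × [-1/8, 3⋅√2)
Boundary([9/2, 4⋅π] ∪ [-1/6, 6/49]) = {-1/6, 6/49, 9/2, 4⋅π}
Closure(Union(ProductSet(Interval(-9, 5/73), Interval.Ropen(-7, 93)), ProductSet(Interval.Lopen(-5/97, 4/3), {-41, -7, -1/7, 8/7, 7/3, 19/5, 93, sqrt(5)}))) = Union(ProductSet(Interval(-9, 5/73), Interval(-7, 93)), ProductSet(Interval(-5/97, 4/3), {-41, -7, 93}), ProductSet(Interval.Lopen(-5/97, 4/3), {-41, -7, -1/7, 8/7, 7/3, 19/5, 93, sqrt(5)}))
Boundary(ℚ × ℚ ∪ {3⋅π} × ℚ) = ℝ × ℝ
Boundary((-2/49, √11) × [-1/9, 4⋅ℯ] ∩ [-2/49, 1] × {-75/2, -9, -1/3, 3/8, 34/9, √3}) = [-2/49, 1] × {3/8, 34/9, √3}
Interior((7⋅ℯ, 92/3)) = (7⋅ℯ, 92/3)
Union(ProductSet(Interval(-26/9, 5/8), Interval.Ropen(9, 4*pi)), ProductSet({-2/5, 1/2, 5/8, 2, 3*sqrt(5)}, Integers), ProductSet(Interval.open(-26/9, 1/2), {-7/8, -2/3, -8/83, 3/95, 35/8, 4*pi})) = Union(ProductSet({-2/5, 1/2, 5/8, 2, 3*sqrt(5)}, Integers), ProductSet(Interval.open(-26/9, 1/2), {-7/8, -2/3, -8/83, 3/95, 35/8, 4*pi}), ProductSet(Interval(-26/9, 5/8), Interval.Ropen(9, 4*pi)))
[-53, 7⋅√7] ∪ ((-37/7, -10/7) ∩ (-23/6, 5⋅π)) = [-53, 7⋅√7]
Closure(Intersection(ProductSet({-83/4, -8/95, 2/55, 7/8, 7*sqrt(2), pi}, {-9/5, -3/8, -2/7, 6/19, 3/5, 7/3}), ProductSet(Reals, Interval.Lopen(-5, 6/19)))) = ProductSet({-83/4, -8/95, 2/55, 7/8, 7*sqrt(2), pi}, {-9/5, -3/8, -2/7, 6/19})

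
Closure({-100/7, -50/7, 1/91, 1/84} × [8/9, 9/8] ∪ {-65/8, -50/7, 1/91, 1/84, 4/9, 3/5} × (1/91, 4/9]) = ({-100/7, -50/7, 1/91, 1/84} × [8/9, 9/8]) ∪ ({-65/8, -50/7, 1/91, 1/84, 4/9, 3/5} × [1/91, 4/9])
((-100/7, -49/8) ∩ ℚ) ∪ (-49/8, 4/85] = (-49/8, 4/85] ∪ (ℚ ∩ (-100/7, -49/8))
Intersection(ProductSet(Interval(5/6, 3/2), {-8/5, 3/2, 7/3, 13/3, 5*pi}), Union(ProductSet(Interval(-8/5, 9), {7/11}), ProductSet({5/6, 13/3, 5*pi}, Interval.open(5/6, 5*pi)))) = ProductSet({5/6}, {3/2, 7/3, 13/3})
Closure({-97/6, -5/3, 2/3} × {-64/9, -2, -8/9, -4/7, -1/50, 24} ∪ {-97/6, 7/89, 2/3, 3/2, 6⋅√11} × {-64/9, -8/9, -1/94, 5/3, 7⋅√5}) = ({-97/6, -5/3, 2/3} × {-64/9, -2, -8/9, -4/7, -1/50, 24}) ∪ ({-97/6, 7/89, 2/3, 3/2, 6⋅√11} × {-64/9, -8/9, -1/94, 5/3, 7⋅√5})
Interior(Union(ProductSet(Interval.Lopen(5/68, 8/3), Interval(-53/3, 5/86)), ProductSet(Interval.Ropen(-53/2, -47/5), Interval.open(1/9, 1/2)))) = Union(ProductSet(Interval.open(-53/2, -47/5), Interval.open(1/9, 1/2)), ProductSet(Interval.open(5/68, 8/3), Interval.open(-53/3, 5/86)))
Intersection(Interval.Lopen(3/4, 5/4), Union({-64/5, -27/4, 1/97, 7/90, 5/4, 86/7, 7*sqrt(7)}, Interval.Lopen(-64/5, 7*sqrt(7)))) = Interval.Lopen(3/4, 5/4)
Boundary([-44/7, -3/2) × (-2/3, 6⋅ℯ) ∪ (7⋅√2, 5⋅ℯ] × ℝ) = ({-44/7, -3/2} × [-2/3, 6⋅ℯ]) ∪ ([-44/7, -3/2] × {-2/3, 6⋅ℯ}) ∪ ({7⋅√2, 5⋅ℯ} × (-∞, ∞))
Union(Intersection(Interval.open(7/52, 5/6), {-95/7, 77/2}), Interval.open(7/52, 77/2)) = Interval.open(7/52, 77/2)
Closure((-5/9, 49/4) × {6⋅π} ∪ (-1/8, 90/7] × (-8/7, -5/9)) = ({-1/8, 90/7} × [-8/7, -5/9]) ∪ ([-1/8, 90/7] × {-8/7, -5/9}) ∪ ([-5/9, 49/4] × {6⋅π}) ∪ ((-1/8, 90/7] × (-8/7, -5/9))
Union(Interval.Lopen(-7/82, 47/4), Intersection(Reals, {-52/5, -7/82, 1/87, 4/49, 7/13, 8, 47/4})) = Union({-52/5}, Interval(-7/82, 47/4))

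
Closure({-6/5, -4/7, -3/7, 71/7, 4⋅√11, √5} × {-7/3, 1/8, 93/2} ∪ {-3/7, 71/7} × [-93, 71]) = ({-3/7, 71/7} × [-93, 71]) ∪ ({-6/5, -4/7, -3/7, 71/7, 4⋅√11, √5} × {-7/3, 1/8, 93/2})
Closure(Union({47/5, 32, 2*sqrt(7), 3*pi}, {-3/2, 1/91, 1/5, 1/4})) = {-3/2, 1/91, 1/5, 1/4, 47/5, 32, 2*sqrt(7), 3*pi}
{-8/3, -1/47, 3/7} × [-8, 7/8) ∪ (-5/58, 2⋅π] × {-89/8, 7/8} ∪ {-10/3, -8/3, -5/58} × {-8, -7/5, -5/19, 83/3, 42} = ({-8/3, -1/47, 3/7} × [-8, 7/8)) ∪ ({-10/3, -8/3, -5/58} × {-8, -7/5, -5/19, 83/3, 42}) ∪ ((-5/58, 2⋅π] × {-89/8, 7/8})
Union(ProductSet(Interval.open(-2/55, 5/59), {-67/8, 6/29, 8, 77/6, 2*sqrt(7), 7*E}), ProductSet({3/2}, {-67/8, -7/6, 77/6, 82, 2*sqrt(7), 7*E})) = Union(ProductSet({3/2}, {-67/8, -7/6, 77/6, 82, 2*sqrt(7), 7*E}), ProductSet(Interval.open(-2/55, 5/59), {-67/8, 6/29, 8, 77/6, 2*sqrt(7), 7*E}))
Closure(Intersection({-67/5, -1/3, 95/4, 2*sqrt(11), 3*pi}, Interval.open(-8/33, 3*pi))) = {2*sqrt(11)}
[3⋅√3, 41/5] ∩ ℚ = ℚ ∩ [3⋅√3, 41/5]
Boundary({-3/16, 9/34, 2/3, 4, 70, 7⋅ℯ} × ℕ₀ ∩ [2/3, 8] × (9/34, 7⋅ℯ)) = {2/3, 4} × {1, 2, …, 19}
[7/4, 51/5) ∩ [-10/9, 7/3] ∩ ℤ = {2}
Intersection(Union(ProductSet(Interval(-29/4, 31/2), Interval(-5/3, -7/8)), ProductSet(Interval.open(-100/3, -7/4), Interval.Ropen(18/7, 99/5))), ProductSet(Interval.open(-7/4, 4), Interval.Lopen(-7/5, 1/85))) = ProductSet(Interval.open(-7/4, 4), Interval.Lopen(-7/5, -7/8))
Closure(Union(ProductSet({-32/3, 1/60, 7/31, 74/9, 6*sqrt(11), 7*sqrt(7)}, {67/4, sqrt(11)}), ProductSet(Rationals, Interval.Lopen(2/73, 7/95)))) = Union(ProductSet({-32/3, 1/60, 7/31, 74/9, 6*sqrt(11), 7*sqrt(7)}, {67/4, sqrt(11)}), ProductSet(Reals, Interval(2/73, 7/95)))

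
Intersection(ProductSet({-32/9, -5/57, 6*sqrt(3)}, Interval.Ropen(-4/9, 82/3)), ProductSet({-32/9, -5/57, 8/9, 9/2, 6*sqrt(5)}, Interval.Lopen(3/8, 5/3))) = ProductSet({-32/9, -5/57}, Interval.Lopen(3/8, 5/3))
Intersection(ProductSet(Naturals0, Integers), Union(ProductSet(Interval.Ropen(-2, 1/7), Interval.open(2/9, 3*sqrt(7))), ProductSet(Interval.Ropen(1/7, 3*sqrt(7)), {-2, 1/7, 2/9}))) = Union(ProductSet(Range(0, 1, 1), Range(1, 8, 1)), ProductSet(Range(1, 8, 1), {-2}))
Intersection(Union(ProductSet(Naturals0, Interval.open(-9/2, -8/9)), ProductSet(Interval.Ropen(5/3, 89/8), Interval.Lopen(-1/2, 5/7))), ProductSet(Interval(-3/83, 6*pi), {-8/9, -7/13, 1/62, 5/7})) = ProductSet(Interval.Ropen(5/3, 89/8), {1/62, 5/7})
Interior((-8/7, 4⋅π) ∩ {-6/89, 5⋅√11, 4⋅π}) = ∅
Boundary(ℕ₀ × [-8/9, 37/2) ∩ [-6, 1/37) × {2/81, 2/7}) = {0} × {2/81, 2/7}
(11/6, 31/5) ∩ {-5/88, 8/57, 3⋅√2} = {3⋅√2}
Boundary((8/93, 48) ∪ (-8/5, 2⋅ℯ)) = {-8/5, 48}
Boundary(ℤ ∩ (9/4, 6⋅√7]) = {3, 4, …, 15}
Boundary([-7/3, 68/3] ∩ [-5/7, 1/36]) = {-5/7, 1/36}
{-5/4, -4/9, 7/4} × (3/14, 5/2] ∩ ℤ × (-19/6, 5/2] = ∅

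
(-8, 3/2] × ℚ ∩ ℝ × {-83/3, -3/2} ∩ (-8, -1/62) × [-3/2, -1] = (-8, -1/62) × {-3/2}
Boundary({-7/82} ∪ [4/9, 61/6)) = {-7/82, 4/9, 61/6}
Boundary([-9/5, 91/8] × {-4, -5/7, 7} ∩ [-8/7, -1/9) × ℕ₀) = [-8/7, -1/9] × {7}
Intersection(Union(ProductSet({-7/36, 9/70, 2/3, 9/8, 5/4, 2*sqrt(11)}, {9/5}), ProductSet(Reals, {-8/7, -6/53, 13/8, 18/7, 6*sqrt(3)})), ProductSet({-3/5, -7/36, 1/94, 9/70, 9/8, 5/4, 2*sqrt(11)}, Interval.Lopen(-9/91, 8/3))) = Union(ProductSet({-7/36, 9/70, 9/8, 5/4, 2*sqrt(11)}, {9/5}), ProductSet({-3/5, -7/36, 1/94, 9/70, 9/8, 5/4, 2*sqrt(11)}, {13/8, 18/7}))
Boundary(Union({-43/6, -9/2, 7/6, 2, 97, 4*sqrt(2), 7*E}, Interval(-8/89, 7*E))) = {-43/6, -9/2, -8/89, 97, 7*E}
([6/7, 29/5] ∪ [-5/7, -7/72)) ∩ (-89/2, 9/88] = [-5/7, -7/72)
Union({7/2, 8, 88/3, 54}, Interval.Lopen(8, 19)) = Union({7/2, 88/3, 54}, Interval(8, 19))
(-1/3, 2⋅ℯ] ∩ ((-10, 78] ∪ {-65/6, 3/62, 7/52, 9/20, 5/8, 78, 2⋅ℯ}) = (-1/3, 2⋅ℯ]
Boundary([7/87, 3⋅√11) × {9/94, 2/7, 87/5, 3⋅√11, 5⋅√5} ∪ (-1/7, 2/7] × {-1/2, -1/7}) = ([-1/7, 2/7] × {-1/2, -1/7}) ∪ ([7/87, 3⋅√11] × {9/94, 2/7, 87/5, 3⋅√11, 5⋅√5})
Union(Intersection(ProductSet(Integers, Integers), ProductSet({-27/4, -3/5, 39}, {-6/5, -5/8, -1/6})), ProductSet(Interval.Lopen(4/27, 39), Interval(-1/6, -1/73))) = ProductSet(Interval.Lopen(4/27, 39), Interval(-1/6, -1/73))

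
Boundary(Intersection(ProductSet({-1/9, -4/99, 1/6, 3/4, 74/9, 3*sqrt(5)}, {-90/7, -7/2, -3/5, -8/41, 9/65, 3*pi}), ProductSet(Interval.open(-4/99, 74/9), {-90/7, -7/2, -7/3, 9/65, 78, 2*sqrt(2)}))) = ProductSet({1/6, 3/4, 3*sqrt(5)}, {-90/7, -7/2, 9/65})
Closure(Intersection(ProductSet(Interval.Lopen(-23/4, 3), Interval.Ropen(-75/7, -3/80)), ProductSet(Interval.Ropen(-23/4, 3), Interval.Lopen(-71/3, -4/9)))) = ProductSet(Interval(-23/4, 3), Interval(-75/7, -4/9))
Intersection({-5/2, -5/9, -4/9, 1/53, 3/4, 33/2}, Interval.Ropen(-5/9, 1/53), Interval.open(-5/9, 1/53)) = {-4/9}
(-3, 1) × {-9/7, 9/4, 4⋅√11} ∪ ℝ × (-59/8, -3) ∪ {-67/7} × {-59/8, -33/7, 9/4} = ({-67/7} × {-59/8, -33/7, 9/4}) ∪ (ℝ × (-59/8, -3)) ∪ ((-3, 1) × {-9/7, 9/4, 4⋅√11})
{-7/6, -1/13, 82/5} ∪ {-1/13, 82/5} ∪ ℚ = ℚ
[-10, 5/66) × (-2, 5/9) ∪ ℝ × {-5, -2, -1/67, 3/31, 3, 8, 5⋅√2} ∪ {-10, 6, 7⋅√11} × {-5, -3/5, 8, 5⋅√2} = ([-10, 5/66) × (-2, 5/9)) ∪ (ℝ × {-5, -2, -1/67, 3/31, 3, 8, 5⋅√2}) ∪ ({-10, 6, 7⋅√11} × {-5, -3/5, 8, 5⋅√2})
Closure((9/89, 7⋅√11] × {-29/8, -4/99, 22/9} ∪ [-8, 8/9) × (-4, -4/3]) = ({-8, 8/9} × [-4, -4/3]) ∪ ([-8, 8/9] × {-4, -4/3}) ∪ ([-8, 8/9) × (-4, -4/3]) ∪ ([9/89, 7⋅√11] × {-4/99, 22/9}) ∪ ((9/89, 7⋅√11] × {-29/8, -4/99, 22/9})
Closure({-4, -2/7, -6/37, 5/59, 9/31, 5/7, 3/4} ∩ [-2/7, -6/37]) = {-2/7, -6/37}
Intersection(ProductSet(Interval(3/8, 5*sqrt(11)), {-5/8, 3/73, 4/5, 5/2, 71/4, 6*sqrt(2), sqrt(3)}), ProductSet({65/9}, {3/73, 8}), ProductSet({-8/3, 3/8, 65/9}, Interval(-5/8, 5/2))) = ProductSet({65/9}, {3/73})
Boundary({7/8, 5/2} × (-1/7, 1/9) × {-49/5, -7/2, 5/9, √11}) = {7/8, 5/2} × [-1/7, 1/9] × {-49/5, -7/2, 5/9, √11}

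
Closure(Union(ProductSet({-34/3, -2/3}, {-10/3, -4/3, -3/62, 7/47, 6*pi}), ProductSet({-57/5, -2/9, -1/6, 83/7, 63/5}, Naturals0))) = Union(ProductSet({-34/3, -2/3}, {-10/3, -4/3, -3/62, 7/47, 6*pi}), ProductSet({-57/5, -2/9, -1/6, 83/7, 63/5}, Naturals0))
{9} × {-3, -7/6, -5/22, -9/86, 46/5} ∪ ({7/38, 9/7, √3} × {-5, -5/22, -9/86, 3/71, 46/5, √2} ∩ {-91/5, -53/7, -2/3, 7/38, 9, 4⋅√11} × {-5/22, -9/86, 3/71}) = ({7/38} × {-5/22, -9/86, 3/71}) ∪ ({9} × {-3, -7/6, -5/22, -9/86, 46/5})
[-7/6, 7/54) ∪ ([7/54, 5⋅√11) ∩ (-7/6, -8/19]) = [-7/6, 7/54)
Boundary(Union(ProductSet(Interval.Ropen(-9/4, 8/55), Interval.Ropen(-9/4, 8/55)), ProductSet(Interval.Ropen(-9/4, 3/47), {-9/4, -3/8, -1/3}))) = Union(ProductSet({-9/4, 8/55}, Interval(-9/4, 8/55)), ProductSet(Interval(-9/4, 8/55), {-9/4, 8/55}))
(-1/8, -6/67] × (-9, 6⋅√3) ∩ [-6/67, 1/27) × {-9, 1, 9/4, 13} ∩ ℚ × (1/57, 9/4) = {-6/67} × {1}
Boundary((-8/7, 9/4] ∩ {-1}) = {-1}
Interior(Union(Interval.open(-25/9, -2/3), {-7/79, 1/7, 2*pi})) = Interval.open(-25/9, -2/3)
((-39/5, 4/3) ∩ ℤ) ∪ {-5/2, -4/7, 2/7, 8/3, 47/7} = {-7, -6, …, 1} ∪ {-5/2, -4/7, 2/7, 8/3, 47/7}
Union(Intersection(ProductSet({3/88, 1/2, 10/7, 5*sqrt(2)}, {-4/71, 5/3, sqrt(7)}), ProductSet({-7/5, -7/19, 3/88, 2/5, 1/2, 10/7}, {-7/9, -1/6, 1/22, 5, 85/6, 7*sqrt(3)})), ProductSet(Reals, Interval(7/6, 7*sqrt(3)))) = ProductSet(Reals, Interval(7/6, 7*sqrt(3)))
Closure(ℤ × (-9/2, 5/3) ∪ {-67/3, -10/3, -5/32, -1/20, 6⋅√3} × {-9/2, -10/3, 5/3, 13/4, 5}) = (ℤ × [-9/2, 5/3]) ∪ ({-67/3, -10/3, -5/32, -1/20, 6⋅√3} × {-9/2, -10/3, 5/3, 13/4, 5})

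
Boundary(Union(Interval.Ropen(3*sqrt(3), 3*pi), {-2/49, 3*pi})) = {-2/49, 3*sqrt(3), 3*pi}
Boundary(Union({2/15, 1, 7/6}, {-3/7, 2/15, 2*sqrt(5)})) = {-3/7, 2/15, 1, 7/6, 2*sqrt(5)}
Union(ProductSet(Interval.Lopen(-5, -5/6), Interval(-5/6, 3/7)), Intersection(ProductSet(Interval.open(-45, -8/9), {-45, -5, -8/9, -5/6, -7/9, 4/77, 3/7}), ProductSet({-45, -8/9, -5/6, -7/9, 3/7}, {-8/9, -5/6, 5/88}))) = ProductSet(Interval.Lopen(-5, -5/6), Interval(-5/6, 3/7))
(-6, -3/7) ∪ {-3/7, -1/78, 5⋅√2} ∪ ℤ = ℤ ∪ [-6, -3/7] ∪ {-1/78, 5⋅√2}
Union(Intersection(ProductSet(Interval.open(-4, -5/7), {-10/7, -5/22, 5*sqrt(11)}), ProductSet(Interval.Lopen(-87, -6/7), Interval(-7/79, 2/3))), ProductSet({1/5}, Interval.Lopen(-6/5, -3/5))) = ProductSet({1/5}, Interval.Lopen(-6/5, -3/5))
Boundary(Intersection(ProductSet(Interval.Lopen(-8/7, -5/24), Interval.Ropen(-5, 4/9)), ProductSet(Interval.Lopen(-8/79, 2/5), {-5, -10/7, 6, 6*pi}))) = EmptySet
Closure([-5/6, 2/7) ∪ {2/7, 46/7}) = [-5/6, 2/7] ∪ {46/7}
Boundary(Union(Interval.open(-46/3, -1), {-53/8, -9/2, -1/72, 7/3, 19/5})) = {-46/3, -1, -1/72, 7/3, 19/5}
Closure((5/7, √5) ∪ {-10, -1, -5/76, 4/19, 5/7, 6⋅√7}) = {-10, -1, -5/76, 4/19, 6⋅√7} ∪ [5/7, √5]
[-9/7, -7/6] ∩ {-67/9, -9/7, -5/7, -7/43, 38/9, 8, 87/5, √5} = {-9/7}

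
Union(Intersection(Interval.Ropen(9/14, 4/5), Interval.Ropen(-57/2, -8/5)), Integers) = Integers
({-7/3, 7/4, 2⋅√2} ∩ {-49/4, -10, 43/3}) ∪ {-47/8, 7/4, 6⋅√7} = {-47/8, 7/4, 6⋅√7}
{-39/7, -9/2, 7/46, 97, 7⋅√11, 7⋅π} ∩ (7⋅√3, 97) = {7⋅√11, 7⋅π}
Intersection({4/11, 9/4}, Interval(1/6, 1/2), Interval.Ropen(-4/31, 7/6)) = {4/11}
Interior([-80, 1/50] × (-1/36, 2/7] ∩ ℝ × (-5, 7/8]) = (-80, 1/50) × (-1/36, 2/7)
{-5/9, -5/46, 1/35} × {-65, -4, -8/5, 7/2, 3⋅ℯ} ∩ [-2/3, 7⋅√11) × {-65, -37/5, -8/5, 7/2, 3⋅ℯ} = {-5/9, -5/46, 1/35} × {-65, -8/5, 7/2, 3⋅ℯ}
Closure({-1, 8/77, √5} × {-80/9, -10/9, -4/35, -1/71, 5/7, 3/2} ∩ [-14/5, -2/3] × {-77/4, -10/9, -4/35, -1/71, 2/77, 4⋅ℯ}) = {-1} × {-10/9, -4/35, -1/71}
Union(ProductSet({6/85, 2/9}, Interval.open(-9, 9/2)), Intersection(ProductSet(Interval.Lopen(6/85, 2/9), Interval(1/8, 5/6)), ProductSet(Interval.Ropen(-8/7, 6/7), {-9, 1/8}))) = Union(ProductSet({6/85, 2/9}, Interval.open(-9, 9/2)), ProductSet(Interval.Lopen(6/85, 2/9), {1/8}))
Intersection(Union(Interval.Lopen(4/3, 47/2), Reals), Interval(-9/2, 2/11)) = Interval(-9/2, 2/11)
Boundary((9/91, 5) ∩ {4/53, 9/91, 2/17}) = {2/17}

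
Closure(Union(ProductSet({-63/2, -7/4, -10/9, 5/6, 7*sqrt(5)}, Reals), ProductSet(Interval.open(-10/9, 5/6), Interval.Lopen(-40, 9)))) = Union(ProductSet({-63/2, -7/4, -10/9, 5/6, 7*sqrt(5)}, Reals), ProductSet(Interval(-10/9, 5/6), {-40, 9}), ProductSet(Interval.open(-10/9, 5/6), Interval.Lopen(-40, 9)))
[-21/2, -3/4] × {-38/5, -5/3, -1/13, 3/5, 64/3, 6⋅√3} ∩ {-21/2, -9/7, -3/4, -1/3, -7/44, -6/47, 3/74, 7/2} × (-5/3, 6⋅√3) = {-21/2, -9/7, -3/4} × {-1/13, 3/5}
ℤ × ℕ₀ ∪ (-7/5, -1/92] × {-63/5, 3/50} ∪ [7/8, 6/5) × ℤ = (ℤ × ℕ₀) ∪ ([7/8, 6/5) × ℤ) ∪ ((-7/5, -1/92] × {-63/5, 3/50})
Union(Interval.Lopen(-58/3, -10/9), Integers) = Union(Integers, Interval.Lopen(-58/3, -10/9))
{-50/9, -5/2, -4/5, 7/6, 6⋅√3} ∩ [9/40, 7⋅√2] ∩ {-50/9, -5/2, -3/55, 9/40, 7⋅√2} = ∅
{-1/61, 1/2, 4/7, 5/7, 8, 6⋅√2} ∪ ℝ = ℝ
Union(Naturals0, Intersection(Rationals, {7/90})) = Union({7/90}, Naturals0)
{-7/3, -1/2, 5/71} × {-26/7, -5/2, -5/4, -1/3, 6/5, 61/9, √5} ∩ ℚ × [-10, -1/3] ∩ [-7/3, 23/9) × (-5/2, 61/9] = {-7/3, -1/2, 5/71} × {-5/4, -1/3}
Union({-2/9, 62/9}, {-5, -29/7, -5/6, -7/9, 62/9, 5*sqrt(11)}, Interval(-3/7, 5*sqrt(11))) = Union({-5, -29/7, -5/6, -7/9}, Interval(-3/7, 5*sqrt(11)))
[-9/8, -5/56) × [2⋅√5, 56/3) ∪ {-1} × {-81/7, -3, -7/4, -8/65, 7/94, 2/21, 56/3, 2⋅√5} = ([-9/8, -5/56) × [2⋅√5, 56/3)) ∪ ({-1} × {-81/7, -3, -7/4, -8/65, 7/94, 2/21, 56/3, 2⋅√5})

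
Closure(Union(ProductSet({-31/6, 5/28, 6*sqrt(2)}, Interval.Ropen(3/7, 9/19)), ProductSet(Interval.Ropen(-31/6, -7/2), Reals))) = Union(ProductSet({-31/6, 5/28, 6*sqrt(2)}, Interval(3/7, 9/19)), ProductSet(Interval(-31/6, -7/2), Reals))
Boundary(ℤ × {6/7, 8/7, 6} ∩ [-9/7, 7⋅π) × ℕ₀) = {-1, 0, …, 21} × {6}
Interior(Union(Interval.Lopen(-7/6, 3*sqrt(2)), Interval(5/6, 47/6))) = Interval.open(-7/6, 47/6)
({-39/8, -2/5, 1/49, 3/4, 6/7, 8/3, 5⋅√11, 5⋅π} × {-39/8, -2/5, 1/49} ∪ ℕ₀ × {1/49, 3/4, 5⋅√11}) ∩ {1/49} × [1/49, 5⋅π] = {1/49} × {1/49}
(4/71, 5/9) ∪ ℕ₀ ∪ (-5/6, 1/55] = (-5/6, 1/55] ∪ ℕ₀ ∪ (4/71, 5/9)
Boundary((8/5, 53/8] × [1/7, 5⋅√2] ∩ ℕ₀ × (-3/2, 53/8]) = {2, 3, …, 6} × [1/7, 53/8]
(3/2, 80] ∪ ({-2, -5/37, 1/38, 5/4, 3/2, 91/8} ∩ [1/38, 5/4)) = {1/38} ∪ (3/2, 80]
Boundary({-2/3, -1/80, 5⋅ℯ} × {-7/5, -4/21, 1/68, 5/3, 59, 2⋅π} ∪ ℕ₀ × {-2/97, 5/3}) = (ℕ₀ × {-2/97, 5/3}) ∪ ({-2/3, -1/80, 5⋅ℯ} × {-7/5, -4/21, 1/68, 5/3, 59, 2⋅π})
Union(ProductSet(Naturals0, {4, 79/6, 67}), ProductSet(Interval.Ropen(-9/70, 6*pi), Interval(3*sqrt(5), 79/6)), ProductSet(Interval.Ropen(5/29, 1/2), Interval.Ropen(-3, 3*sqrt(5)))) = Union(ProductSet(Interval.Ropen(-9/70, 6*pi), Interval(3*sqrt(5), 79/6)), ProductSet(Interval.Ropen(5/29, 1/2), Interval.Ropen(-3, 3*sqrt(5))), ProductSet(Naturals0, {4, 79/6, 67}))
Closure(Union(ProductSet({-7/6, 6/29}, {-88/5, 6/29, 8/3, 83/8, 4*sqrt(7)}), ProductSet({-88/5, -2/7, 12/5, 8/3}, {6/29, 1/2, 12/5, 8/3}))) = Union(ProductSet({-7/6, 6/29}, {-88/5, 6/29, 8/3, 83/8, 4*sqrt(7)}), ProductSet({-88/5, -2/7, 12/5, 8/3}, {6/29, 1/2, 12/5, 8/3}))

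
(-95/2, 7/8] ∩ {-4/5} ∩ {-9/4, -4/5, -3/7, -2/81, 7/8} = {-4/5}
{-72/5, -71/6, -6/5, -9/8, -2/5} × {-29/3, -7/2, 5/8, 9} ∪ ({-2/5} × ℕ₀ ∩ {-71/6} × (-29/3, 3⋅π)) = {-72/5, -71/6, -6/5, -9/8, -2/5} × {-29/3, -7/2, 5/8, 9}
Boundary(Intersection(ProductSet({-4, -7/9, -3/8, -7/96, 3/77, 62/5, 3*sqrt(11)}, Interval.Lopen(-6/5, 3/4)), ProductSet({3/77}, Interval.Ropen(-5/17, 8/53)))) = ProductSet({3/77}, Interval(-5/17, 8/53))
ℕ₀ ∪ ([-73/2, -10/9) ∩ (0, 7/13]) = ℕ₀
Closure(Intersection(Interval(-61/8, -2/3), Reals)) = Interval(-61/8, -2/3)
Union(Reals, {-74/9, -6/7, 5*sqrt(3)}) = Reals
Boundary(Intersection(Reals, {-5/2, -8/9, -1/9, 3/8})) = {-5/2, -8/9, -1/9, 3/8}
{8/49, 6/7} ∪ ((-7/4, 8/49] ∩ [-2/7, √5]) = [-2/7, 8/49] ∪ {6/7}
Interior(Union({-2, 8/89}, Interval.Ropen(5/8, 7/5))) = Interval.open(5/8, 7/5)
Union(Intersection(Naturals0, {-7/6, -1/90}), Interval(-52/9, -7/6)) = Interval(-52/9, -7/6)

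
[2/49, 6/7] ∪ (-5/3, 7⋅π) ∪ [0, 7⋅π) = (-5/3, 7⋅π)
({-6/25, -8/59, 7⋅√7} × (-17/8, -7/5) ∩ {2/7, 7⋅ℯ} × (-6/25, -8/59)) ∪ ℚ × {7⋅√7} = ℚ × {7⋅√7}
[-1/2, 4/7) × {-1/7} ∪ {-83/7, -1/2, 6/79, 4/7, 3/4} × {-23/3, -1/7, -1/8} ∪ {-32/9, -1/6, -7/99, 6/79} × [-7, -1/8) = ([-1/2, 4/7) × {-1/7}) ∪ ({-32/9, -1/6, -7/99, 6/79} × [-7, -1/8)) ∪ ({-83/7, -1/2, 6/79, 4/7, 3/4} × {-23/3, -1/7, -1/8})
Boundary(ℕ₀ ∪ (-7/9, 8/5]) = {-7/9, 8/5} ∪ (ℕ₀ \ (-7/9, 8/5))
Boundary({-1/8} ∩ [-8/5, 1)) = {-1/8}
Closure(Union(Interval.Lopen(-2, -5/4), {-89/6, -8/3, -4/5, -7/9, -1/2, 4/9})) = Union({-89/6, -8/3, -4/5, -7/9, -1/2, 4/9}, Interval(-2, -5/4))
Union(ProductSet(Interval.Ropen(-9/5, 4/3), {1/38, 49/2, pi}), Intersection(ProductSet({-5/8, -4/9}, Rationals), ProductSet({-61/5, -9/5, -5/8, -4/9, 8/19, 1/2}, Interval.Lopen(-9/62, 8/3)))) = Union(ProductSet({-5/8, -4/9}, Intersection(Interval.Lopen(-9/62, 8/3), Rationals)), ProductSet(Interval.Ropen(-9/5, 4/3), {1/38, 49/2, pi}))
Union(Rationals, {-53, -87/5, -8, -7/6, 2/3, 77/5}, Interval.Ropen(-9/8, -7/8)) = Union(Interval(-9/8, -7/8), Rationals)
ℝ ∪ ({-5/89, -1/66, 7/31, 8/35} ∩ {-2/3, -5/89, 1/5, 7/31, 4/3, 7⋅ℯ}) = ℝ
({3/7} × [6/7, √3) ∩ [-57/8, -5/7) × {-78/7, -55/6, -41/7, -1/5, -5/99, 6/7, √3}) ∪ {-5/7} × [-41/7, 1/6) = {-5/7} × [-41/7, 1/6)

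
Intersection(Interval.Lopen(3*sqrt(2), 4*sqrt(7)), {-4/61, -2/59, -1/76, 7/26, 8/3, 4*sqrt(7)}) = {4*sqrt(7)}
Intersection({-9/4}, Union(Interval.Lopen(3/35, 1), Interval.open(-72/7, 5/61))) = {-9/4}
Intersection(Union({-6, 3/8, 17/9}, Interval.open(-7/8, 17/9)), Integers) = Union({-6}, Range(0, 2, 1))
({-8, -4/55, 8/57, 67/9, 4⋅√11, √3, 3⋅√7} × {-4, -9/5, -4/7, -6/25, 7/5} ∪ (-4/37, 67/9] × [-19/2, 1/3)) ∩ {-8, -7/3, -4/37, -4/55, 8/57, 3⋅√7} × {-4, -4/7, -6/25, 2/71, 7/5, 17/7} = ({-4/55, 8/57} × {-4, -4/7, -6/25, 2/71}) ∪ ({-8, -4/55, 8/57, 3⋅√7} × {-4, -4/7, -6/25, 7/5})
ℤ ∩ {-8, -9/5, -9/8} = {-8}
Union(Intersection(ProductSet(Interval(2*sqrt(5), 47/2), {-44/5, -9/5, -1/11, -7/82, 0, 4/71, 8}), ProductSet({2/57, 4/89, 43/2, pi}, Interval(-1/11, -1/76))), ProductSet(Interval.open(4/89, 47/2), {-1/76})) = Union(ProductSet({43/2}, {-1/11, -7/82}), ProductSet(Interval.open(4/89, 47/2), {-1/76}))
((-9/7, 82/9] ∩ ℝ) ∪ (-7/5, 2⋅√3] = (-7/5, 82/9]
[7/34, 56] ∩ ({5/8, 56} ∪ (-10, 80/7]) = [7/34, 80/7] ∪ {56}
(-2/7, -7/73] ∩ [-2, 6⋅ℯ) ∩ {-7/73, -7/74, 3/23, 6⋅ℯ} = {-7/73}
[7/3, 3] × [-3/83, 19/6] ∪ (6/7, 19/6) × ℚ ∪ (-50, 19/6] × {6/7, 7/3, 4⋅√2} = ((6/7, 19/6) × ℚ) ∪ ([7/3, 3] × [-3/83, 19/6]) ∪ ((-50, 19/6] × {6/7, 7/3, 4⋅√2})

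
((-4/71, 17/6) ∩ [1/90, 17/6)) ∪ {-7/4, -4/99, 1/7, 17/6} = {-7/4, -4/99} ∪ [1/90, 17/6]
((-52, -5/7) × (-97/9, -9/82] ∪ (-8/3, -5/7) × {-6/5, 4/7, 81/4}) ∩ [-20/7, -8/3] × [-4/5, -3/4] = [-20/7, -8/3] × [-4/5, -3/4]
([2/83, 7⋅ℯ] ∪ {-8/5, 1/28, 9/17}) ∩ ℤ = {1, 2, …, 19}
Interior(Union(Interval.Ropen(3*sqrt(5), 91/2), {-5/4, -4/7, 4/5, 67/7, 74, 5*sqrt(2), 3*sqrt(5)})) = Interval.open(3*sqrt(5), 91/2)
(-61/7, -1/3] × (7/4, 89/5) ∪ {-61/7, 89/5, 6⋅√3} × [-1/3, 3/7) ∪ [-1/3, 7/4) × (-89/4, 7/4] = ((-61/7, -1/3] × (7/4, 89/5)) ∪ ([-1/3, 7/4) × (-89/4, 7/4]) ∪ ({-61/7, 89/5, 6⋅√3} × [-1/3, 3/7))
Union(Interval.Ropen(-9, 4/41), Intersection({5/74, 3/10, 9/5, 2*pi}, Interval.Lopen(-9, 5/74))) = Interval.Ropen(-9, 4/41)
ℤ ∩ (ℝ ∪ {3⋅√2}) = ℤ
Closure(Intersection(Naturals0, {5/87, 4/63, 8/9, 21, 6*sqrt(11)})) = {21}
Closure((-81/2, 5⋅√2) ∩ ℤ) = {-40, -39, …, 7}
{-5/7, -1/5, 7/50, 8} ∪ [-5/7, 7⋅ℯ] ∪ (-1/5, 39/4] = [-5/7, 7⋅ℯ]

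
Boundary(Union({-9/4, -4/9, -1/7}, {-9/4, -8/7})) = {-9/4, -8/7, -4/9, -1/7}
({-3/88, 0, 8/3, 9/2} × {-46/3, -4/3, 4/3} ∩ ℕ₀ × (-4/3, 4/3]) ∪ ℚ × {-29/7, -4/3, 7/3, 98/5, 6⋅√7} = ({0} × {4/3}) ∪ (ℚ × {-29/7, -4/3, 7/3, 98/5, 6⋅√7})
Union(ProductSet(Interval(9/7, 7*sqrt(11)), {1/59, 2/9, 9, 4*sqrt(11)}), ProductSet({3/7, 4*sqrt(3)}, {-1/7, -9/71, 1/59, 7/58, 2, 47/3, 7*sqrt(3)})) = Union(ProductSet({3/7, 4*sqrt(3)}, {-1/7, -9/71, 1/59, 7/58, 2, 47/3, 7*sqrt(3)}), ProductSet(Interval(9/7, 7*sqrt(11)), {1/59, 2/9, 9, 4*sqrt(11)}))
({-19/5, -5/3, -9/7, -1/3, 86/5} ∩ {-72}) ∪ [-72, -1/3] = [-72, -1/3]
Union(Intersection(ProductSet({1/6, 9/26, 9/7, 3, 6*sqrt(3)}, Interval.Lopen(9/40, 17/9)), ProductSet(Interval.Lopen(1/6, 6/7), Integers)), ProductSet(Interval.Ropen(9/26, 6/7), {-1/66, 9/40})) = Union(ProductSet({9/26}, Range(1, 2, 1)), ProductSet(Interval.Ropen(9/26, 6/7), {-1/66, 9/40}))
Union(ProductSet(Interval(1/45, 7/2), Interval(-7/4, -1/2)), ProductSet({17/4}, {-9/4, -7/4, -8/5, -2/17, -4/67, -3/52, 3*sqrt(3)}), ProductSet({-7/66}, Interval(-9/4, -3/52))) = Union(ProductSet({-7/66}, Interval(-9/4, -3/52)), ProductSet({17/4}, {-9/4, -7/4, -8/5, -2/17, -4/67, -3/52, 3*sqrt(3)}), ProductSet(Interval(1/45, 7/2), Interval(-7/4, -1/2)))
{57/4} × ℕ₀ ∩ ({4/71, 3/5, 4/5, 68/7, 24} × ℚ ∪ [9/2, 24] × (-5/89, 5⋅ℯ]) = {57/4} × {0, 1, …, 13}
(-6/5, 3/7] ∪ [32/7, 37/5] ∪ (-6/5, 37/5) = (-6/5, 37/5]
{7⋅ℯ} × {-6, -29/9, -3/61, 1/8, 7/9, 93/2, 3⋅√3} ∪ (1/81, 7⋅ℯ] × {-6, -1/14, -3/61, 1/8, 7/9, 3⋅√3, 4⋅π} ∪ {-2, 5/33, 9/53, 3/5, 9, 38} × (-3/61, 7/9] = ({-2, 5/33, 9/53, 3/5, 9, 38} × (-3/61, 7/9]) ∪ ({7⋅ℯ} × {-6, -29/9, -3/61, 1/8, 7/9, 93/2, 3⋅√3}) ∪ ((1/81, 7⋅ℯ] × {-6, -1/14, -3/61, 1/8, 7/9, 3⋅√3, 4⋅π})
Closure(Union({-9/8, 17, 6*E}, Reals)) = Reals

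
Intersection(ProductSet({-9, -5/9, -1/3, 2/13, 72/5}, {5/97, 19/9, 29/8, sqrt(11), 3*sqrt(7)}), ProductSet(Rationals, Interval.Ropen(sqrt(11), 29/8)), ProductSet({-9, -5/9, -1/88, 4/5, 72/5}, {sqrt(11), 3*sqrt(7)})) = ProductSet({-9, -5/9, 72/5}, {sqrt(11)})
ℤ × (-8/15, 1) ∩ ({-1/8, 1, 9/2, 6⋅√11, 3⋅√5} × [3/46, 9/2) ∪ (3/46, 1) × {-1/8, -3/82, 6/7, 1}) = {1} × [3/46, 1)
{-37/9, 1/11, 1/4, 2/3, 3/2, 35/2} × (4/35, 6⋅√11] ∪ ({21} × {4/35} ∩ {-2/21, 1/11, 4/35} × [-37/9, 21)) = {-37/9, 1/11, 1/4, 2/3, 3/2, 35/2} × (4/35, 6⋅√11]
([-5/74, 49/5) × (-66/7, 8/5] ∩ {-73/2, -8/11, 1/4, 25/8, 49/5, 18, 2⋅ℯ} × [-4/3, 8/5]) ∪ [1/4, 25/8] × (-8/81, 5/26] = ([1/4, 25/8] × (-8/81, 5/26]) ∪ ({1/4, 25/8, 2⋅ℯ} × [-4/3, 8/5])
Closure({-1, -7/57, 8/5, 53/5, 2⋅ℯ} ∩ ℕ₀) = ∅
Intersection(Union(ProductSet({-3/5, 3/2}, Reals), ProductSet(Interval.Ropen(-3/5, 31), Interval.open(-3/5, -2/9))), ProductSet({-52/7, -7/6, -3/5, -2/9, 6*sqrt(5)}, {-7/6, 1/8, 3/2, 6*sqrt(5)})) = ProductSet({-3/5}, {-7/6, 1/8, 3/2, 6*sqrt(5)})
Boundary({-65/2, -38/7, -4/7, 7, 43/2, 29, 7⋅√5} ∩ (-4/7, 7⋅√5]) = {7, 7⋅√5}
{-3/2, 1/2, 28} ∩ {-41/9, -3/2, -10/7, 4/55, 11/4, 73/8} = {-3/2}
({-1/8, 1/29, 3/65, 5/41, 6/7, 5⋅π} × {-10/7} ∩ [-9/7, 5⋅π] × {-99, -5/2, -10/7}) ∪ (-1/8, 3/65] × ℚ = ((-1/8, 3/65] × ℚ) ∪ ({-1/8, 1/29, 3/65, 5/41, 6/7, 5⋅π} × {-10/7})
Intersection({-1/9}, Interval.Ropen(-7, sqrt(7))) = {-1/9}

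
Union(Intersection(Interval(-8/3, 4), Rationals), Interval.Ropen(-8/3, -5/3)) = Union(Intersection(Interval(-8/3, 4), Rationals), Interval(-8/3, -5/3))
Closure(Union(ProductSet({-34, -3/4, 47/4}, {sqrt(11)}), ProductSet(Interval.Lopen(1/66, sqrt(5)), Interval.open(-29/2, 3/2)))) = Union(ProductSet({1/66, sqrt(5)}, Interval(-29/2, 3/2)), ProductSet({-34, -3/4, 47/4}, {sqrt(11)}), ProductSet(Interval(1/66, sqrt(5)), {-29/2, 3/2}), ProductSet(Interval.Lopen(1/66, sqrt(5)), Interval.open(-29/2, 3/2)))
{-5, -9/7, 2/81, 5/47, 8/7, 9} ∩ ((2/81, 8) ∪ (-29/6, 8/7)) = {-9/7, 2/81, 5/47, 8/7}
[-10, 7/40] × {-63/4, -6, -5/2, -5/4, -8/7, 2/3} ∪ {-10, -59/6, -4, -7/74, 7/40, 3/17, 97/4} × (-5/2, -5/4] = ([-10, 7/40] × {-63/4, -6, -5/2, -5/4, -8/7, 2/3}) ∪ ({-10, -59/6, -4, -7/74, 7/40, 3/17, 97/4} × (-5/2, -5/4])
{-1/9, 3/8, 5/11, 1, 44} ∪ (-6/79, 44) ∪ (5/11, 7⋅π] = {-1/9} ∪ (-6/79, 44]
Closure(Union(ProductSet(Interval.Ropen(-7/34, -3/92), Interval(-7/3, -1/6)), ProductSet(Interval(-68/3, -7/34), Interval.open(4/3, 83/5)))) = Union(ProductSet(Interval(-68/3, -7/34), Interval(4/3, 83/5)), ProductSet(Interval(-7/34, -3/92), Interval(-7/3, -1/6)))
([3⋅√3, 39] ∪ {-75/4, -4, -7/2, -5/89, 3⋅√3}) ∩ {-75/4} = {-75/4}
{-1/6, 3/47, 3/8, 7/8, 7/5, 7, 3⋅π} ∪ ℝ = ℝ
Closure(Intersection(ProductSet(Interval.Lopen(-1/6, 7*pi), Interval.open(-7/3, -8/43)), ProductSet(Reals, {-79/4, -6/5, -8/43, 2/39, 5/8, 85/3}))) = ProductSet(Interval(-1/6, 7*pi), {-6/5})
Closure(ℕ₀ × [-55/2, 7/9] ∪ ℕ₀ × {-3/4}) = ℕ₀ × [-55/2, 7/9]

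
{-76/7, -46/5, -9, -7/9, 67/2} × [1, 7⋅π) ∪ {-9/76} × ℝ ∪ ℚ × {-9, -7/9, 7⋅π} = ({-9/76} × ℝ) ∪ (ℚ × {-9, -7/9, 7⋅π}) ∪ ({-76/7, -46/5, -9, -7/9, 67/2} × [1, 7⋅π))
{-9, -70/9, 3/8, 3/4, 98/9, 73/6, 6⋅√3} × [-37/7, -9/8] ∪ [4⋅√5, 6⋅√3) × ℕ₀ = ([4⋅√5, 6⋅√3) × ℕ₀) ∪ ({-9, -70/9, 3/8, 3/4, 98/9, 73/6, 6⋅√3} × [-37/7, -9/8])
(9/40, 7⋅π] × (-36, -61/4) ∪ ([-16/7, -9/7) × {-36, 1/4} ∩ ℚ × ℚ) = ((ℚ ∩ [-16/7, -9/7)) × {-36, 1/4}) ∪ ((9/40, 7⋅π] × (-36, -61/4))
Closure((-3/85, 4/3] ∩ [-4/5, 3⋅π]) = [-3/85, 4/3]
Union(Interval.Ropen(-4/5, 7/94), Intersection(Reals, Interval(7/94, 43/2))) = Interval(-4/5, 43/2)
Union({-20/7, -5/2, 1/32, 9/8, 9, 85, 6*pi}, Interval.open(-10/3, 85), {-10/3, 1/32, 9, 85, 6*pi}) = Interval(-10/3, 85)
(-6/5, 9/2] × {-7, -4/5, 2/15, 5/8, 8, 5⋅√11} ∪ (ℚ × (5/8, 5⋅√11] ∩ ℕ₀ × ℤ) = (ℕ₀ × {1, 2, …, 16}) ∪ ((-6/5, 9/2] × {-7, -4/5, 2/15, 5/8, 8, 5⋅√11})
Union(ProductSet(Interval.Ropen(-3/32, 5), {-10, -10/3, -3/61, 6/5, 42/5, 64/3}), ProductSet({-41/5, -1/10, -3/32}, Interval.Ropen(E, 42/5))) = Union(ProductSet({-41/5, -1/10, -3/32}, Interval.Ropen(E, 42/5)), ProductSet(Interval.Ropen(-3/32, 5), {-10, -10/3, -3/61, 6/5, 42/5, 64/3}))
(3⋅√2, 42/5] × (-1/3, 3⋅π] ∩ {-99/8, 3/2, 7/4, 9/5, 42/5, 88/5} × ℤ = {42/5} × {0, 1, …, 9}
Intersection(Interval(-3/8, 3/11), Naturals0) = Range(0, 1, 1)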